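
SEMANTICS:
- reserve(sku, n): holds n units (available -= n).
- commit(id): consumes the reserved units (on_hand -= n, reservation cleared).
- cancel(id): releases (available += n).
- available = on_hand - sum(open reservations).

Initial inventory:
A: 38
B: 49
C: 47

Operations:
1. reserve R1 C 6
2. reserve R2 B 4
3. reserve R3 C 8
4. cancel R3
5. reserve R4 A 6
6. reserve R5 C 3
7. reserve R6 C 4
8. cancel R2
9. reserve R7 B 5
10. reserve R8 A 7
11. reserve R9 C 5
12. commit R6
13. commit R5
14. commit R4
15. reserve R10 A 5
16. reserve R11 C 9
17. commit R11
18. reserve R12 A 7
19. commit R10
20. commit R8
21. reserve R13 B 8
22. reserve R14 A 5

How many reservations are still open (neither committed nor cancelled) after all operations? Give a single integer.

Answer: 6

Derivation:
Step 1: reserve R1 C 6 -> on_hand[A=38 B=49 C=47] avail[A=38 B=49 C=41] open={R1}
Step 2: reserve R2 B 4 -> on_hand[A=38 B=49 C=47] avail[A=38 B=45 C=41] open={R1,R2}
Step 3: reserve R3 C 8 -> on_hand[A=38 B=49 C=47] avail[A=38 B=45 C=33] open={R1,R2,R3}
Step 4: cancel R3 -> on_hand[A=38 B=49 C=47] avail[A=38 B=45 C=41] open={R1,R2}
Step 5: reserve R4 A 6 -> on_hand[A=38 B=49 C=47] avail[A=32 B=45 C=41] open={R1,R2,R4}
Step 6: reserve R5 C 3 -> on_hand[A=38 B=49 C=47] avail[A=32 B=45 C=38] open={R1,R2,R4,R5}
Step 7: reserve R6 C 4 -> on_hand[A=38 B=49 C=47] avail[A=32 B=45 C=34] open={R1,R2,R4,R5,R6}
Step 8: cancel R2 -> on_hand[A=38 B=49 C=47] avail[A=32 B=49 C=34] open={R1,R4,R5,R6}
Step 9: reserve R7 B 5 -> on_hand[A=38 B=49 C=47] avail[A=32 B=44 C=34] open={R1,R4,R5,R6,R7}
Step 10: reserve R8 A 7 -> on_hand[A=38 B=49 C=47] avail[A=25 B=44 C=34] open={R1,R4,R5,R6,R7,R8}
Step 11: reserve R9 C 5 -> on_hand[A=38 B=49 C=47] avail[A=25 B=44 C=29] open={R1,R4,R5,R6,R7,R8,R9}
Step 12: commit R6 -> on_hand[A=38 B=49 C=43] avail[A=25 B=44 C=29] open={R1,R4,R5,R7,R8,R9}
Step 13: commit R5 -> on_hand[A=38 B=49 C=40] avail[A=25 B=44 C=29] open={R1,R4,R7,R8,R9}
Step 14: commit R4 -> on_hand[A=32 B=49 C=40] avail[A=25 B=44 C=29] open={R1,R7,R8,R9}
Step 15: reserve R10 A 5 -> on_hand[A=32 B=49 C=40] avail[A=20 B=44 C=29] open={R1,R10,R7,R8,R9}
Step 16: reserve R11 C 9 -> on_hand[A=32 B=49 C=40] avail[A=20 B=44 C=20] open={R1,R10,R11,R7,R8,R9}
Step 17: commit R11 -> on_hand[A=32 B=49 C=31] avail[A=20 B=44 C=20] open={R1,R10,R7,R8,R9}
Step 18: reserve R12 A 7 -> on_hand[A=32 B=49 C=31] avail[A=13 B=44 C=20] open={R1,R10,R12,R7,R8,R9}
Step 19: commit R10 -> on_hand[A=27 B=49 C=31] avail[A=13 B=44 C=20] open={R1,R12,R7,R8,R9}
Step 20: commit R8 -> on_hand[A=20 B=49 C=31] avail[A=13 B=44 C=20] open={R1,R12,R7,R9}
Step 21: reserve R13 B 8 -> on_hand[A=20 B=49 C=31] avail[A=13 B=36 C=20] open={R1,R12,R13,R7,R9}
Step 22: reserve R14 A 5 -> on_hand[A=20 B=49 C=31] avail[A=8 B=36 C=20] open={R1,R12,R13,R14,R7,R9}
Open reservations: ['R1', 'R12', 'R13', 'R14', 'R7', 'R9'] -> 6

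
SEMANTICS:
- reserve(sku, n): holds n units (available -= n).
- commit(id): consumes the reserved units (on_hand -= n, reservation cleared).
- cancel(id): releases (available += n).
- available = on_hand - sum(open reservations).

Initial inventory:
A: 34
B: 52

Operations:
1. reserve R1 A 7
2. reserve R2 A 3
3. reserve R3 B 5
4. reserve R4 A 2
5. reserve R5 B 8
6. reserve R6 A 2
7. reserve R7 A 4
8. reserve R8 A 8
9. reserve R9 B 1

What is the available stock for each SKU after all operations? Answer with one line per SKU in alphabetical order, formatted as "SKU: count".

Answer: A: 8
B: 38

Derivation:
Step 1: reserve R1 A 7 -> on_hand[A=34 B=52] avail[A=27 B=52] open={R1}
Step 2: reserve R2 A 3 -> on_hand[A=34 B=52] avail[A=24 B=52] open={R1,R2}
Step 3: reserve R3 B 5 -> on_hand[A=34 B=52] avail[A=24 B=47] open={R1,R2,R3}
Step 4: reserve R4 A 2 -> on_hand[A=34 B=52] avail[A=22 B=47] open={R1,R2,R3,R4}
Step 5: reserve R5 B 8 -> on_hand[A=34 B=52] avail[A=22 B=39] open={R1,R2,R3,R4,R5}
Step 6: reserve R6 A 2 -> on_hand[A=34 B=52] avail[A=20 B=39] open={R1,R2,R3,R4,R5,R6}
Step 7: reserve R7 A 4 -> on_hand[A=34 B=52] avail[A=16 B=39] open={R1,R2,R3,R4,R5,R6,R7}
Step 8: reserve R8 A 8 -> on_hand[A=34 B=52] avail[A=8 B=39] open={R1,R2,R3,R4,R5,R6,R7,R8}
Step 9: reserve R9 B 1 -> on_hand[A=34 B=52] avail[A=8 B=38] open={R1,R2,R3,R4,R5,R6,R7,R8,R9}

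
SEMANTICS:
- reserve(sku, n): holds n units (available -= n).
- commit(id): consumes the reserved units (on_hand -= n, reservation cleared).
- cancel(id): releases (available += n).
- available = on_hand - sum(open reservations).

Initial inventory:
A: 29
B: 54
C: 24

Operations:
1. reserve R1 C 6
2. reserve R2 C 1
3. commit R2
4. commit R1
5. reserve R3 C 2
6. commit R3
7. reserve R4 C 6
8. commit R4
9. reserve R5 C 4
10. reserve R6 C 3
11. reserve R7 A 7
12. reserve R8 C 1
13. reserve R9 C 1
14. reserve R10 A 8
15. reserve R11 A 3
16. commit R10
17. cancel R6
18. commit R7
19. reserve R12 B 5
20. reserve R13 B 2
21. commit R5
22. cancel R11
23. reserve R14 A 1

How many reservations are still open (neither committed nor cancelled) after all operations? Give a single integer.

Step 1: reserve R1 C 6 -> on_hand[A=29 B=54 C=24] avail[A=29 B=54 C=18] open={R1}
Step 2: reserve R2 C 1 -> on_hand[A=29 B=54 C=24] avail[A=29 B=54 C=17] open={R1,R2}
Step 3: commit R2 -> on_hand[A=29 B=54 C=23] avail[A=29 B=54 C=17] open={R1}
Step 4: commit R1 -> on_hand[A=29 B=54 C=17] avail[A=29 B=54 C=17] open={}
Step 5: reserve R3 C 2 -> on_hand[A=29 B=54 C=17] avail[A=29 B=54 C=15] open={R3}
Step 6: commit R3 -> on_hand[A=29 B=54 C=15] avail[A=29 B=54 C=15] open={}
Step 7: reserve R4 C 6 -> on_hand[A=29 B=54 C=15] avail[A=29 B=54 C=9] open={R4}
Step 8: commit R4 -> on_hand[A=29 B=54 C=9] avail[A=29 B=54 C=9] open={}
Step 9: reserve R5 C 4 -> on_hand[A=29 B=54 C=9] avail[A=29 B=54 C=5] open={R5}
Step 10: reserve R6 C 3 -> on_hand[A=29 B=54 C=9] avail[A=29 B=54 C=2] open={R5,R6}
Step 11: reserve R7 A 7 -> on_hand[A=29 B=54 C=9] avail[A=22 B=54 C=2] open={R5,R6,R7}
Step 12: reserve R8 C 1 -> on_hand[A=29 B=54 C=9] avail[A=22 B=54 C=1] open={R5,R6,R7,R8}
Step 13: reserve R9 C 1 -> on_hand[A=29 B=54 C=9] avail[A=22 B=54 C=0] open={R5,R6,R7,R8,R9}
Step 14: reserve R10 A 8 -> on_hand[A=29 B=54 C=9] avail[A=14 B=54 C=0] open={R10,R5,R6,R7,R8,R9}
Step 15: reserve R11 A 3 -> on_hand[A=29 B=54 C=9] avail[A=11 B=54 C=0] open={R10,R11,R5,R6,R7,R8,R9}
Step 16: commit R10 -> on_hand[A=21 B=54 C=9] avail[A=11 B=54 C=0] open={R11,R5,R6,R7,R8,R9}
Step 17: cancel R6 -> on_hand[A=21 B=54 C=9] avail[A=11 B=54 C=3] open={R11,R5,R7,R8,R9}
Step 18: commit R7 -> on_hand[A=14 B=54 C=9] avail[A=11 B=54 C=3] open={R11,R5,R8,R9}
Step 19: reserve R12 B 5 -> on_hand[A=14 B=54 C=9] avail[A=11 B=49 C=3] open={R11,R12,R5,R8,R9}
Step 20: reserve R13 B 2 -> on_hand[A=14 B=54 C=9] avail[A=11 B=47 C=3] open={R11,R12,R13,R5,R8,R9}
Step 21: commit R5 -> on_hand[A=14 B=54 C=5] avail[A=11 B=47 C=3] open={R11,R12,R13,R8,R9}
Step 22: cancel R11 -> on_hand[A=14 B=54 C=5] avail[A=14 B=47 C=3] open={R12,R13,R8,R9}
Step 23: reserve R14 A 1 -> on_hand[A=14 B=54 C=5] avail[A=13 B=47 C=3] open={R12,R13,R14,R8,R9}
Open reservations: ['R12', 'R13', 'R14', 'R8', 'R9'] -> 5

Answer: 5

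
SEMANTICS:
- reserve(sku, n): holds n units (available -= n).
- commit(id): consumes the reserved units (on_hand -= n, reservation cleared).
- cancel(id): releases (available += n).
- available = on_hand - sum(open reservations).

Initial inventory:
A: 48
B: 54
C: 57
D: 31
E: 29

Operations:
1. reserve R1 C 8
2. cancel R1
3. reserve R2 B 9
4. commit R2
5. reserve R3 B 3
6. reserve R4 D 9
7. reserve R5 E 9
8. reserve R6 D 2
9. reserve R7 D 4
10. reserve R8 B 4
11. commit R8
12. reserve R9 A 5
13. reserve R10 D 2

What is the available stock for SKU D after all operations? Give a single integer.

Answer: 14

Derivation:
Step 1: reserve R1 C 8 -> on_hand[A=48 B=54 C=57 D=31 E=29] avail[A=48 B=54 C=49 D=31 E=29] open={R1}
Step 2: cancel R1 -> on_hand[A=48 B=54 C=57 D=31 E=29] avail[A=48 B=54 C=57 D=31 E=29] open={}
Step 3: reserve R2 B 9 -> on_hand[A=48 B=54 C=57 D=31 E=29] avail[A=48 B=45 C=57 D=31 E=29] open={R2}
Step 4: commit R2 -> on_hand[A=48 B=45 C=57 D=31 E=29] avail[A=48 B=45 C=57 D=31 E=29] open={}
Step 5: reserve R3 B 3 -> on_hand[A=48 B=45 C=57 D=31 E=29] avail[A=48 B=42 C=57 D=31 E=29] open={R3}
Step 6: reserve R4 D 9 -> on_hand[A=48 B=45 C=57 D=31 E=29] avail[A=48 B=42 C=57 D=22 E=29] open={R3,R4}
Step 7: reserve R5 E 9 -> on_hand[A=48 B=45 C=57 D=31 E=29] avail[A=48 B=42 C=57 D=22 E=20] open={R3,R4,R5}
Step 8: reserve R6 D 2 -> on_hand[A=48 B=45 C=57 D=31 E=29] avail[A=48 B=42 C=57 D=20 E=20] open={R3,R4,R5,R6}
Step 9: reserve R7 D 4 -> on_hand[A=48 B=45 C=57 D=31 E=29] avail[A=48 B=42 C=57 D=16 E=20] open={R3,R4,R5,R6,R7}
Step 10: reserve R8 B 4 -> on_hand[A=48 B=45 C=57 D=31 E=29] avail[A=48 B=38 C=57 D=16 E=20] open={R3,R4,R5,R6,R7,R8}
Step 11: commit R8 -> on_hand[A=48 B=41 C=57 D=31 E=29] avail[A=48 B=38 C=57 D=16 E=20] open={R3,R4,R5,R6,R7}
Step 12: reserve R9 A 5 -> on_hand[A=48 B=41 C=57 D=31 E=29] avail[A=43 B=38 C=57 D=16 E=20] open={R3,R4,R5,R6,R7,R9}
Step 13: reserve R10 D 2 -> on_hand[A=48 B=41 C=57 D=31 E=29] avail[A=43 B=38 C=57 D=14 E=20] open={R10,R3,R4,R5,R6,R7,R9}
Final available[D] = 14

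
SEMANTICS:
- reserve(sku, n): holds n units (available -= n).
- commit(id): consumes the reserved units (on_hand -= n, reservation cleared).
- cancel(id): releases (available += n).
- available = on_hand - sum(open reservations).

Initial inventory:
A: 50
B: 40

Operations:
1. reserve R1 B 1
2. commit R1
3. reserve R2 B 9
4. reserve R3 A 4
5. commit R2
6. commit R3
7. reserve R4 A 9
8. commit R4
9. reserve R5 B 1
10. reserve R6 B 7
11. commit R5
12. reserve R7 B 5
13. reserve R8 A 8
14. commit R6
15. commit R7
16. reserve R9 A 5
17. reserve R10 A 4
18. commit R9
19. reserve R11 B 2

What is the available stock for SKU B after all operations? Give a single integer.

Answer: 15

Derivation:
Step 1: reserve R1 B 1 -> on_hand[A=50 B=40] avail[A=50 B=39] open={R1}
Step 2: commit R1 -> on_hand[A=50 B=39] avail[A=50 B=39] open={}
Step 3: reserve R2 B 9 -> on_hand[A=50 B=39] avail[A=50 B=30] open={R2}
Step 4: reserve R3 A 4 -> on_hand[A=50 B=39] avail[A=46 B=30] open={R2,R3}
Step 5: commit R2 -> on_hand[A=50 B=30] avail[A=46 B=30] open={R3}
Step 6: commit R3 -> on_hand[A=46 B=30] avail[A=46 B=30] open={}
Step 7: reserve R4 A 9 -> on_hand[A=46 B=30] avail[A=37 B=30] open={R4}
Step 8: commit R4 -> on_hand[A=37 B=30] avail[A=37 B=30] open={}
Step 9: reserve R5 B 1 -> on_hand[A=37 B=30] avail[A=37 B=29] open={R5}
Step 10: reserve R6 B 7 -> on_hand[A=37 B=30] avail[A=37 B=22] open={R5,R6}
Step 11: commit R5 -> on_hand[A=37 B=29] avail[A=37 B=22] open={R6}
Step 12: reserve R7 B 5 -> on_hand[A=37 B=29] avail[A=37 B=17] open={R6,R7}
Step 13: reserve R8 A 8 -> on_hand[A=37 B=29] avail[A=29 B=17] open={R6,R7,R8}
Step 14: commit R6 -> on_hand[A=37 B=22] avail[A=29 B=17] open={R7,R8}
Step 15: commit R7 -> on_hand[A=37 B=17] avail[A=29 B=17] open={R8}
Step 16: reserve R9 A 5 -> on_hand[A=37 B=17] avail[A=24 B=17] open={R8,R9}
Step 17: reserve R10 A 4 -> on_hand[A=37 B=17] avail[A=20 B=17] open={R10,R8,R9}
Step 18: commit R9 -> on_hand[A=32 B=17] avail[A=20 B=17] open={R10,R8}
Step 19: reserve R11 B 2 -> on_hand[A=32 B=17] avail[A=20 B=15] open={R10,R11,R8}
Final available[B] = 15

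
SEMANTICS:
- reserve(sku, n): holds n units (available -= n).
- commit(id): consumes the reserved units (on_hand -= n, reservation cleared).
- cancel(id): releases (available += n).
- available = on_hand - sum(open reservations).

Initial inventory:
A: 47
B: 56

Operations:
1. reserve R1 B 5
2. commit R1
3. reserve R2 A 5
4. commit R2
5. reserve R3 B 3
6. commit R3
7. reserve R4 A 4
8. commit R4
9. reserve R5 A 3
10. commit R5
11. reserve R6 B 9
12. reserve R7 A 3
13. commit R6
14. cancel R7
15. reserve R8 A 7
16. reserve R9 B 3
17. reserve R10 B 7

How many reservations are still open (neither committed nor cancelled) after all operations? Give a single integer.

Answer: 3

Derivation:
Step 1: reserve R1 B 5 -> on_hand[A=47 B=56] avail[A=47 B=51] open={R1}
Step 2: commit R1 -> on_hand[A=47 B=51] avail[A=47 B=51] open={}
Step 3: reserve R2 A 5 -> on_hand[A=47 B=51] avail[A=42 B=51] open={R2}
Step 4: commit R2 -> on_hand[A=42 B=51] avail[A=42 B=51] open={}
Step 5: reserve R3 B 3 -> on_hand[A=42 B=51] avail[A=42 B=48] open={R3}
Step 6: commit R3 -> on_hand[A=42 B=48] avail[A=42 B=48] open={}
Step 7: reserve R4 A 4 -> on_hand[A=42 B=48] avail[A=38 B=48] open={R4}
Step 8: commit R4 -> on_hand[A=38 B=48] avail[A=38 B=48] open={}
Step 9: reserve R5 A 3 -> on_hand[A=38 B=48] avail[A=35 B=48] open={R5}
Step 10: commit R5 -> on_hand[A=35 B=48] avail[A=35 B=48] open={}
Step 11: reserve R6 B 9 -> on_hand[A=35 B=48] avail[A=35 B=39] open={R6}
Step 12: reserve R7 A 3 -> on_hand[A=35 B=48] avail[A=32 B=39] open={R6,R7}
Step 13: commit R6 -> on_hand[A=35 B=39] avail[A=32 B=39] open={R7}
Step 14: cancel R7 -> on_hand[A=35 B=39] avail[A=35 B=39] open={}
Step 15: reserve R8 A 7 -> on_hand[A=35 B=39] avail[A=28 B=39] open={R8}
Step 16: reserve R9 B 3 -> on_hand[A=35 B=39] avail[A=28 B=36] open={R8,R9}
Step 17: reserve R10 B 7 -> on_hand[A=35 B=39] avail[A=28 B=29] open={R10,R8,R9}
Open reservations: ['R10', 'R8', 'R9'] -> 3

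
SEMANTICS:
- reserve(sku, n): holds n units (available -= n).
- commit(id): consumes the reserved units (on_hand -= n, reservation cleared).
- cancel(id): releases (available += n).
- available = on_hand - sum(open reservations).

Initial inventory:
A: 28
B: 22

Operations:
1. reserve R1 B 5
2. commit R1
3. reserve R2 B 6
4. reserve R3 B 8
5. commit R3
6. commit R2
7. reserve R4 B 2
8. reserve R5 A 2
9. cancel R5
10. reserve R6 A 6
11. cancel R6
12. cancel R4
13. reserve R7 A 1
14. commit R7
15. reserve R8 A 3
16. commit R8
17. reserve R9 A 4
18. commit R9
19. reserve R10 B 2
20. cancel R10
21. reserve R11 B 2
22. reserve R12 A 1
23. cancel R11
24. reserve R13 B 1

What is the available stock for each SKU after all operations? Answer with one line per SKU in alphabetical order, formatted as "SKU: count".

Answer: A: 19
B: 2

Derivation:
Step 1: reserve R1 B 5 -> on_hand[A=28 B=22] avail[A=28 B=17] open={R1}
Step 2: commit R1 -> on_hand[A=28 B=17] avail[A=28 B=17] open={}
Step 3: reserve R2 B 6 -> on_hand[A=28 B=17] avail[A=28 B=11] open={R2}
Step 4: reserve R3 B 8 -> on_hand[A=28 B=17] avail[A=28 B=3] open={R2,R3}
Step 5: commit R3 -> on_hand[A=28 B=9] avail[A=28 B=3] open={R2}
Step 6: commit R2 -> on_hand[A=28 B=3] avail[A=28 B=3] open={}
Step 7: reserve R4 B 2 -> on_hand[A=28 B=3] avail[A=28 B=1] open={R4}
Step 8: reserve R5 A 2 -> on_hand[A=28 B=3] avail[A=26 B=1] open={R4,R5}
Step 9: cancel R5 -> on_hand[A=28 B=3] avail[A=28 B=1] open={R4}
Step 10: reserve R6 A 6 -> on_hand[A=28 B=3] avail[A=22 B=1] open={R4,R6}
Step 11: cancel R6 -> on_hand[A=28 B=3] avail[A=28 B=1] open={R4}
Step 12: cancel R4 -> on_hand[A=28 B=3] avail[A=28 B=3] open={}
Step 13: reserve R7 A 1 -> on_hand[A=28 B=3] avail[A=27 B=3] open={R7}
Step 14: commit R7 -> on_hand[A=27 B=3] avail[A=27 B=3] open={}
Step 15: reserve R8 A 3 -> on_hand[A=27 B=3] avail[A=24 B=3] open={R8}
Step 16: commit R8 -> on_hand[A=24 B=3] avail[A=24 B=3] open={}
Step 17: reserve R9 A 4 -> on_hand[A=24 B=3] avail[A=20 B=3] open={R9}
Step 18: commit R9 -> on_hand[A=20 B=3] avail[A=20 B=3] open={}
Step 19: reserve R10 B 2 -> on_hand[A=20 B=3] avail[A=20 B=1] open={R10}
Step 20: cancel R10 -> on_hand[A=20 B=3] avail[A=20 B=3] open={}
Step 21: reserve R11 B 2 -> on_hand[A=20 B=3] avail[A=20 B=1] open={R11}
Step 22: reserve R12 A 1 -> on_hand[A=20 B=3] avail[A=19 B=1] open={R11,R12}
Step 23: cancel R11 -> on_hand[A=20 B=3] avail[A=19 B=3] open={R12}
Step 24: reserve R13 B 1 -> on_hand[A=20 B=3] avail[A=19 B=2] open={R12,R13}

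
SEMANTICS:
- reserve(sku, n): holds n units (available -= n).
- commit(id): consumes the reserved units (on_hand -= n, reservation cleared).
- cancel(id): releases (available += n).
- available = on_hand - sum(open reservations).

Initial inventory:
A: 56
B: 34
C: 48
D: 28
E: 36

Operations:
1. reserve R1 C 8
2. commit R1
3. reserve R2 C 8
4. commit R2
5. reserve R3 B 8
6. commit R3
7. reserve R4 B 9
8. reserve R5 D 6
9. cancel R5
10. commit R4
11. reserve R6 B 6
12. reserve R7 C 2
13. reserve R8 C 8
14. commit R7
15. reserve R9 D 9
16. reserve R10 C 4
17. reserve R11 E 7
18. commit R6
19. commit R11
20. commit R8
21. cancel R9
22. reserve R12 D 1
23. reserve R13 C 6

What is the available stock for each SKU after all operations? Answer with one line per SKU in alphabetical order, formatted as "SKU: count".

Step 1: reserve R1 C 8 -> on_hand[A=56 B=34 C=48 D=28 E=36] avail[A=56 B=34 C=40 D=28 E=36] open={R1}
Step 2: commit R1 -> on_hand[A=56 B=34 C=40 D=28 E=36] avail[A=56 B=34 C=40 D=28 E=36] open={}
Step 3: reserve R2 C 8 -> on_hand[A=56 B=34 C=40 D=28 E=36] avail[A=56 B=34 C=32 D=28 E=36] open={R2}
Step 4: commit R2 -> on_hand[A=56 B=34 C=32 D=28 E=36] avail[A=56 B=34 C=32 D=28 E=36] open={}
Step 5: reserve R3 B 8 -> on_hand[A=56 B=34 C=32 D=28 E=36] avail[A=56 B=26 C=32 D=28 E=36] open={R3}
Step 6: commit R3 -> on_hand[A=56 B=26 C=32 D=28 E=36] avail[A=56 B=26 C=32 D=28 E=36] open={}
Step 7: reserve R4 B 9 -> on_hand[A=56 B=26 C=32 D=28 E=36] avail[A=56 B=17 C=32 D=28 E=36] open={R4}
Step 8: reserve R5 D 6 -> on_hand[A=56 B=26 C=32 D=28 E=36] avail[A=56 B=17 C=32 D=22 E=36] open={R4,R5}
Step 9: cancel R5 -> on_hand[A=56 B=26 C=32 D=28 E=36] avail[A=56 B=17 C=32 D=28 E=36] open={R4}
Step 10: commit R4 -> on_hand[A=56 B=17 C=32 D=28 E=36] avail[A=56 B=17 C=32 D=28 E=36] open={}
Step 11: reserve R6 B 6 -> on_hand[A=56 B=17 C=32 D=28 E=36] avail[A=56 B=11 C=32 D=28 E=36] open={R6}
Step 12: reserve R7 C 2 -> on_hand[A=56 B=17 C=32 D=28 E=36] avail[A=56 B=11 C=30 D=28 E=36] open={R6,R7}
Step 13: reserve R8 C 8 -> on_hand[A=56 B=17 C=32 D=28 E=36] avail[A=56 B=11 C=22 D=28 E=36] open={R6,R7,R8}
Step 14: commit R7 -> on_hand[A=56 B=17 C=30 D=28 E=36] avail[A=56 B=11 C=22 D=28 E=36] open={R6,R8}
Step 15: reserve R9 D 9 -> on_hand[A=56 B=17 C=30 D=28 E=36] avail[A=56 B=11 C=22 D=19 E=36] open={R6,R8,R9}
Step 16: reserve R10 C 4 -> on_hand[A=56 B=17 C=30 D=28 E=36] avail[A=56 B=11 C=18 D=19 E=36] open={R10,R6,R8,R9}
Step 17: reserve R11 E 7 -> on_hand[A=56 B=17 C=30 D=28 E=36] avail[A=56 B=11 C=18 D=19 E=29] open={R10,R11,R6,R8,R9}
Step 18: commit R6 -> on_hand[A=56 B=11 C=30 D=28 E=36] avail[A=56 B=11 C=18 D=19 E=29] open={R10,R11,R8,R9}
Step 19: commit R11 -> on_hand[A=56 B=11 C=30 D=28 E=29] avail[A=56 B=11 C=18 D=19 E=29] open={R10,R8,R9}
Step 20: commit R8 -> on_hand[A=56 B=11 C=22 D=28 E=29] avail[A=56 B=11 C=18 D=19 E=29] open={R10,R9}
Step 21: cancel R9 -> on_hand[A=56 B=11 C=22 D=28 E=29] avail[A=56 B=11 C=18 D=28 E=29] open={R10}
Step 22: reserve R12 D 1 -> on_hand[A=56 B=11 C=22 D=28 E=29] avail[A=56 B=11 C=18 D=27 E=29] open={R10,R12}
Step 23: reserve R13 C 6 -> on_hand[A=56 B=11 C=22 D=28 E=29] avail[A=56 B=11 C=12 D=27 E=29] open={R10,R12,R13}

Answer: A: 56
B: 11
C: 12
D: 27
E: 29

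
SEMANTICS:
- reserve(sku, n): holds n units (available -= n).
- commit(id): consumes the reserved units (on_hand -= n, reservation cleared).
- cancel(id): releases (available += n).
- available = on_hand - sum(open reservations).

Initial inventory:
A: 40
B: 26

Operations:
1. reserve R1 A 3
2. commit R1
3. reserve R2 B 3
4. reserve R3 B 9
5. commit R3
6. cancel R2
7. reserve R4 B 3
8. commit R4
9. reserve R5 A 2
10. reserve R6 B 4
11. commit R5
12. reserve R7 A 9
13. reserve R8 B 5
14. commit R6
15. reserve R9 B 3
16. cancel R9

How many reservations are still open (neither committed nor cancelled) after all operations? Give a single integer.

Step 1: reserve R1 A 3 -> on_hand[A=40 B=26] avail[A=37 B=26] open={R1}
Step 2: commit R1 -> on_hand[A=37 B=26] avail[A=37 B=26] open={}
Step 3: reserve R2 B 3 -> on_hand[A=37 B=26] avail[A=37 B=23] open={R2}
Step 4: reserve R3 B 9 -> on_hand[A=37 B=26] avail[A=37 B=14] open={R2,R3}
Step 5: commit R3 -> on_hand[A=37 B=17] avail[A=37 B=14] open={R2}
Step 6: cancel R2 -> on_hand[A=37 B=17] avail[A=37 B=17] open={}
Step 7: reserve R4 B 3 -> on_hand[A=37 B=17] avail[A=37 B=14] open={R4}
Step 8: commit R4 -> on_hand[A=37 B=14] avail[A=37 B=14] open={}
Step 9: reserve R5 A 2 -> on_hand[A=37 B=14] avail[A=35 B=14] open={R5}
Step 10: reserve R6 B 4 -> on_hand[A=37 B=14] avail[A=35 B=10] open={R5,R6}
Step 11: commit R5 -> on_hand[A=35 B=14] avail[A=35 B=10] open={R6}
Step 12: reserve R7 A 9 -> on_hand[A=35 B=14] avail[A=26 B=10] open={R6,R7}
Step 13: reserve R8 B 5 -> on_hand[A=35 B=14] avail[A=26 B=5] open={R6,R7,R8}
Step 14: commit R6 -> on_hand[A=35 B=10] avail[A=26 B=5] open={R7,R8}
Step 15: reserve R9 B 3 -> on_hand[A=35 B=10] avail[A=26 B=2] open={R7,R8,R9}
Step 16: cancel R9 -> on_hand[A=35 B=10] avail[A=26 B=5] open={R7,R8}
Open reservations: ['R7', 'R8'] -> 2

Answer: 2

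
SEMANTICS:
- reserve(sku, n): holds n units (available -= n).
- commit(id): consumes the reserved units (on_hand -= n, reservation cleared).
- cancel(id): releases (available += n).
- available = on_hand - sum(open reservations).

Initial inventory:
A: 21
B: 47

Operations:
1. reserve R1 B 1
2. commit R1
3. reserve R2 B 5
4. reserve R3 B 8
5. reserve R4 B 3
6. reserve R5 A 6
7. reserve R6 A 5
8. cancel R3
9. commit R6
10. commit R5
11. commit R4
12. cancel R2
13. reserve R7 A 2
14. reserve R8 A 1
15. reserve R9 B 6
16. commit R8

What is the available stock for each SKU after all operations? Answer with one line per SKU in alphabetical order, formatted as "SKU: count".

Answer: A: 7
B: 37

Derivation:
Step 1: reserve R1 B 1 -> on_hand[A=21 B=47] avail[A=21 B=46] open={R1}
Step 2: commit R1 -> on_hand[A=21 B=46] avail[A=21 B=46] open={}
Step 3: reserve R2 B 5 -> on_hand[A=21 B=46] avail[A=21 B=41] open={R2}
Step 4: reserve R3 B 8 -> on_hand[A=21 B=46] avail[A=21 B=33] open={R2,R3}
Step 5: reserve R4 B 3 -> on_hand[A=21 B=46] avail[A=21 B=30] open={R2,R3,R4}
Step 6: reserve R5 A 6 -> on_hand[A=21 B=46] avail[A=15 B=30] open={R2,R3,R4,R5}
Step 7: reserve R6 A 5 -> on_hand[A=21 B=46] avail[A=10 B=30] open={R2,R3,R4,R5,R6}
Step 8: cancel R3 -> on_hand[A=21 B=46] avail[A=10 B=38] open={R2,R4,R5,R6}
Step 9: commit R6 -> on_hand[A=16 B=46] avail[A=10 B=38] open={R2,R4,R5}
Step 10: commit R5 -> on_hand[A=10 B=46] avail[A=10 B=38] open={R2,R4}
Step 11: commit R4 -> on_hand[A=10 B=43] avail[A=10 B=38] open={R2}
Step 12: cancel R2 -> on_hand[A=10 B=43] avail[A=10 B=43] open={}
Step 13: reserve R7 A 2 -> on_hand[A=10 B=43] avail[A=8 B=43] open={R7}
Step 14: reserve R8 A 1 -> on_hand[A=10 B=43] avail[A=7 B=43] open={R7,R8}
Step 15: reserve R9 B 6 -> on_hand[A=10 B=43] avail[A=7 B=37] open={R7,R8,R9}
Step 16: commit R8 -> on_hand[A=9 B=43] avail[A=7 B=37] open={R7,R9}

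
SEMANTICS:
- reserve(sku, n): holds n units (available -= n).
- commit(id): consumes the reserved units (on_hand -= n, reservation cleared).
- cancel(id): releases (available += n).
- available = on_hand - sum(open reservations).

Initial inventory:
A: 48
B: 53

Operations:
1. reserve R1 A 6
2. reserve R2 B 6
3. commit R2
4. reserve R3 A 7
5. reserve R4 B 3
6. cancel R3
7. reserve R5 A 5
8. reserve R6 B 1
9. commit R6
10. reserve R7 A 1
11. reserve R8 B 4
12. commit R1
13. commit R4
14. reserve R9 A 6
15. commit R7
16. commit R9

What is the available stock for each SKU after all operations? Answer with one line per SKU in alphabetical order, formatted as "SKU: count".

Answer: A: 30
B: 39

Derivation:
Step 1: reserve R1 A 6 -> on_hand[A=48 B=53] avail[A=42 B=53] open={R1}
Step 2: reserve R2 B 6 -> on_hand[A=48 B=53] avail[A=42 B=47] open={R1,R2}
Step 3: commit R2 -> on_hand[A=48 B=47] avail[A=42 B=47] open={R1}
Step 4: reserve R3 A 7 -> on_hand[A=48 B=47] avail[A=35 B=47] open={R1,R3}
Step 5: reserve R4 B 3 -> on_hand[A=48 B=47] avail[A=35 B=44] open={R1,R3,R4}
Step 6: cancel R3 -> on_hand[A=48 B=47] avail[A=42 B=44] open={R1,R4}
Step 7: reserve R5 A 5 -> on_hand[A=48 B=47] avail[A=37 B=44] open={R1,R4,R5}
Step 8: reserve R6 B 1 -> on_hand[A=48 B=47] avail[A=37 B=43] open={R1,R4,R5,R6}
Step 9: commit R6 -> on_hand[A=48 B=46] avail[A=37 B=43] open={R1,R4,R5}
Step 10: reserve R7 A 1 -> on_hand[A=48 B=46] avail[A=36 B=43] open={R1,R4,R5,R7}
Step 11: reserve R8 B 4 -> on_hand[A=48 B=46] avail[A=36 B=39] open={R1,R4,R5,R7,R8}
Step 12: commit R1 -> on_hand[A=42 B=46] avail[A=36 B=39] open={R4,R5,R7,R8}
Step 13: commit R4 -> on_hand[A=42 B=43] avail[A=36 B=39] open={R5,R7,R8}
Step 14: reserve R9 A 6 -> on_hand[A=42 B=43] avail[A=30 B=39] open={R5,R7,R8,R9}
Step 15: commit R7 -> on_hand[A=41 B=43] avail[A=30 B=39] open={R5,R8,R9}
Step 16: commit R9 -> on_hand[A=35 B=43] avail[A=30 B=39] open={R5,R8}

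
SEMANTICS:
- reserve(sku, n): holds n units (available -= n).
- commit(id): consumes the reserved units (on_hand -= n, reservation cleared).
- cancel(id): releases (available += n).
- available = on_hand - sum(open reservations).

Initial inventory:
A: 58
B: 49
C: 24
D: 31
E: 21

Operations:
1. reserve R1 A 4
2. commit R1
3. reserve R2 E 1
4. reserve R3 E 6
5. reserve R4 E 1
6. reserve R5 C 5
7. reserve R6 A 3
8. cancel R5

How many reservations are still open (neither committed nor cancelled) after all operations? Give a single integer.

Step 1: reserve R1 A 4 -> on_hand[A=58 B=49 C=24 D=31 E=21] avail[A=54 B=49 C=24 D=31 E=21] open={R1}
Step 2: commit R1 -> on_hand[A=54 B=49 C=24 D=31 E=21] avail[A=54 B=49 C=24 D=31 E=21] open={}
Step 3: reserve R2 E 1 -> on_hand[A=54 B=49 C=24 D=31 E=21] avail[A=54 B=49 C=24 D=31 E=20] open={R2}
Step 4: reserve R3 E 6 -> on_hand[A=54 B=49 C=24 D=31 E=21] avail[A=54 B=49 C=24 D=31 E=14] open={R2,R3}
Step 5: reserve R4 E 1 -> on_hand[A=54 B=49 C=24 D=31 E=21] avail[A=54 B=49 C=24 D=31 E=13] open={R2,R3,R4}
Step 6: reserve R5 C 5 -> on_hand[A=54 B=49 C=24 D=31 E=21] avail[A=54 B=49 C=19 D=31 E=13] open={R2,R3,R4,R5}
Step 7: reserve R6 A 3 -> on_hand[A=54 B=49 C=24 D=31 E=21] avail[A=51 B=49 C=19 D=31 E=13] open={R2,R3,R4,R5,R6}
Step 8: cancel R5 -> on_hand[A=54 B=49 C=24 D=31 E=21] avail[A=51 B=49 C=24 D=31 E=13] open={R2,R3,R4,R6}
Open reservations: ['R2', 'R3', 'R4', 'R6'] -> 4

Answer: 4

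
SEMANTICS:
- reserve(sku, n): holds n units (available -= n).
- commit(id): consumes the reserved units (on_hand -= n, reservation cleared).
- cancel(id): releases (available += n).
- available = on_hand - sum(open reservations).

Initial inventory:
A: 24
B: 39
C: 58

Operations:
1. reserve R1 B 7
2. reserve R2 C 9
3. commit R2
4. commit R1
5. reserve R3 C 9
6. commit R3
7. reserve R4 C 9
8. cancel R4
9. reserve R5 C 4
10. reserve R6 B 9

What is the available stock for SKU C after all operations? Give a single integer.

Step 1: reserve R1 B 7 -> on_hand[A=24 B=39 C=58] avail[A=24 B=32 C=58] open={R1}
Step 2: reserve R2 C 9 -> on_hand[A=24 B=39 C=58] avail[A=24 B=32 C=49] open={R1,R2}
Step 3: commit R2 -> on_hand[A=24 B=39 C=49] avail[A=24 B=32 C=49] open={R1}
Step 4: commit R1 -> on_hand[A=24 B=32 C=49] avail[A=24 B=32 C=49] open={}
Step 5: reserve R3 C 9 -> on_hand[A=24 B=32 C=49] avail[A=24 B=32 C=40] open={R3}
Step 6: commit R3 -> on_hand[A=24 B=32 C=40] avail[A=24 B=32 C=40] open={}
Step 7: reserve R4 C 9 -> on_hand[A=24 B=32 C=40] avail[A=24 B=32 C=31] open={R4}
Step 8: cancel R4 -> on_hand[A=24 B=32 C=40] avail[A=24 B=32 C=40] open={}
Step 9: reserve R5 C 4 -> on_hand[A=24 B=32 C=40] avail[A=24 B=32 C=36] open={R5}
Step 10: reserve R6 B 9 -> on_hand[A=24 B=32 C=40] avail[A=24 B=23 C=36] open={R5,R6}
Final available[C] = 36

Answer: 36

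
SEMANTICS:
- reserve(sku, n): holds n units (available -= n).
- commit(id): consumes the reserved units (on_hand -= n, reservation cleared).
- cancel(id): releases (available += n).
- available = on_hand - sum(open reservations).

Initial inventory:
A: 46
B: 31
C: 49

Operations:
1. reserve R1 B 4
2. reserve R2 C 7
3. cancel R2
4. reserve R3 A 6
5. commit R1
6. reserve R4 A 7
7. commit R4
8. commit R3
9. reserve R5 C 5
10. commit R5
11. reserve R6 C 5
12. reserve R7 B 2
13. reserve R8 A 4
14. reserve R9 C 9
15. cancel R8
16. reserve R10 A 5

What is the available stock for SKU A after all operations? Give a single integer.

Answer: 28

Derivation:
Step 1: reserve R1 B 4 -> on_hand[A=46 B=31 C=49] avail[A=46 B=27 C=49] open={R1}
Step 2: reserve R2 C 7 -> on_hand[A=46 B=31 C=49] avail[A=46 B=27 C=42] open={R1,R2}
Step 3: cancel R2 -> on_hand[A=46 B=31 C=49] avail[A=46 B=27 C=49] open={R1}
Step 4: reserve R3 A 6 -> on_hand[A=46 B=31 C=49] avail[A=40 B=27 C=49] open={R1,R3}
Step 5: commit R1 -> on_hand[A=46 B=27 C=49] avail[A=40 B=27 C=49] open={R3}
Step 6: reserve R4 A 7 -> on_hand[A=46 B=27 C=49] avail[A=33 B=27 C=49] open={R3,R4}
Step 7: commit R4 -> on_hand[A=39 B=27 C=49] avail[A=33 B=27 C=49] open={R3}
Step 8: commit R3 -> on_hand[A=33 B=27 C=49] avail[A=33 B=27 C=49] open={}
Step 9: reserve R5 C 5 -> on_hand[A=33 B=27 C=49] avail[A=33 B=27 C=44] open={R5}
Step 10: commit R5 -> on_hand[A=33 B=27 C=44] avail[A=33 B=27 C=44] open={}
Step 11: reserve R6 C 5 -> on_hand[A=33 B=27 C=44] avail[A=33 B=27 C=39] open={R6}
Step 12: reserve R7 B 2 -> on_hand[A=33 B=27 C=44] avail[A=33 B=25 C=39] open={R6,R7}
Step 13: reserve R8 A 4 -> on_hand[A=33 B=27 C=44] avail[A=29 B=25 C=39] open={R6,R7,R8}
Step 14: reserve R9 C 9 -> on_hand[A=33 B=27 C=44] avail[A=29 B=25 C=30] open={R6,R7,R8,R9}
Step 15: cancel R8 -> on_hand[A=33 B=27 C=44] avail[A=33 B=25 C=30] open={R6,R7,R9}
Step 16: reserve R10 A 5 -> on_hand[A=33 B=27 C=44] avail[A=28 B=25 C=30] open={R10,R6,R7,R9}
Final available[A] = 28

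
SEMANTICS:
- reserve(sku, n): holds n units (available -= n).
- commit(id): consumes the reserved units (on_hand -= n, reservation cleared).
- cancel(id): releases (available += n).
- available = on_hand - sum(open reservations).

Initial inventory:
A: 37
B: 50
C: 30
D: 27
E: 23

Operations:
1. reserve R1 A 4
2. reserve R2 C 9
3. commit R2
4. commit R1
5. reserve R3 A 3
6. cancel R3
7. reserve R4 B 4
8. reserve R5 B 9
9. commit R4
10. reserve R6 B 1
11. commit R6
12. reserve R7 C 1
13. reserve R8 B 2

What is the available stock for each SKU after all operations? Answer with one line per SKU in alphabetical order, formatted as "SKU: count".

Step 1: reserve R1 A 4 -> on_hand[A=37 B=50 C=30 D=27 E=23] avail[A=33 B=50 C=30 D=27 E=23] open={R1}
Step 2: reserve R2 C 9 -> on_hand[A=37 B=50 C=30 D=27 E=23] avail[A=33 B=50 C=21 D=27 E=23] open={R1,R2}
Step 3: commit R2 -> on_hand[A=37 B=50 C=21 D=27 E=23] avail[A=33 B=50 C=21 D=27 E=23] open={R1}
Step 4: commit R1 -> on_hand[A=33 B=50 C=21 D=27 E=23] avail[A=33 B=50 C=21 D=27 E=23] open={}
Step 5: reserve R3 A 3 -> on_hand[A=33 B=50 C=21 D=27 E=23] avail[A=30 B=50 C=21 D=27 E=23] open={R3}
Step 6: cancel R3 -> on_hand[A=33 B=50 C=21 D=27 E=23] avail[A=33 B=50 C=21 D=27 E=23] open={}
Step 7: reserve R4 B 4 -> on_hand[A=33 B=50 C=21 D=27 E=23] avail[A=33 B=46 C=21 D=27 E=23] open={R4}
Step 8: reserve R5 B 9 -> on_hand[A=33 B=50 C=21 D=27 E=23] avail[A=33 B=37 C=21 D=27 E=23] open={R4,R5}
Step 9: commit R4 -> on_hand[A=33 B=46 C=21 D=27 E=23] avail[A=33 B=37 C=21 D=27 E=23] open={R5}
Step 10: reserve R6 B 1 -> on_hand[A=33 B=46 C=21 D=27 E=23] avail[A=33 B=36 C=21 D=27 E=23] open={R5,R6}
Step 11: commit R6 -> on_hand[A=33 B=45 C=21 D=27 E=23] avail[A=33 B=36 C=21 D=27 E=23] open={R5}
Step 12: reserve R7 C 1 -> on_hand[A=33 B=45 C=21 D=27 E=23] avail[A=33 B=36 C=20 D=27 E=23] open={R5,R7}
Step 13: reserve R8 B 2 -> on_hand[A=33 B=45 C=21 D=27 E=23] avail[A=33 B=34 C=20 D=27 E=23] open={R5,R7,R8}

Answer: A: 33
B: 34
C: 20
D: 27
E: 23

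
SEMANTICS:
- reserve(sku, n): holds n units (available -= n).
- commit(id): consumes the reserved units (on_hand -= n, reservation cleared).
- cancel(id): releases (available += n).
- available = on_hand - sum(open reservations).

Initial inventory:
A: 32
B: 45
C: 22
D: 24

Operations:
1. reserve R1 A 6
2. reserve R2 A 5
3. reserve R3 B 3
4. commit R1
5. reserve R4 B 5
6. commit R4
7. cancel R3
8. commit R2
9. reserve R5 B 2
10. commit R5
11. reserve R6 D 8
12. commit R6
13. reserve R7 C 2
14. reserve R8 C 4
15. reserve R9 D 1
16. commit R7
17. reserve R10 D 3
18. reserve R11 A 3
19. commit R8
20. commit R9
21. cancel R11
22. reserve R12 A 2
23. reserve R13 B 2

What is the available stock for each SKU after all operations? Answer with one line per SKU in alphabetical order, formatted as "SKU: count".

Step 1: reserve R1 A 6 -> on_hand[A=32 B=45 C=22 D=24] avail[A=26 B=45 C=22 D=24] open={R1}
Step 2: reserve R2 A 5 -> on_hand[A=32 B=45 C=22 D=24] avail[A=21 B=45 C=22 D=24] open={R1,R2}
Step 3: reserve R3 B 3 -> on_hand[A=32 B=45 C=22 D=24] avail[A=21 B=42 C=22 D=24] open={R1,R2,R3}
Step 4: commit R1 -> on_hand[A=26 B=45 C=22 D=24] avail[A=21 B=42 C=22 D=24] open={R2,R3}
Step 5: reserve R4 B 5 -> on_hand[A=26 B=45 C=22 D=24] avail[A=21 B=37 C=22 D=24] open={R2,R3,R4}
Step 6: commit R4 -> on_hand[A=26 B=40 C=22 D=24] avail[A=21 B=37 C=22 D=24] open={R2,R3}
Step 7: cancel R3 -> on_hand[A=26 B=40 C=22 D=24] avail[A=21 B=40 C=22 D=24] open={R2}
Step 8: commit R2 -> on_hand[A=21 B=40 C=22 D=24] avail[A=21 B=40 C=22 D=24] open={}
Step 9: reserve R5 B 2 -> on_hand[A=21 B=40 C=22 D=24] avail[A=21 B=38 C=22 D=24] open={R5}
Step 10: commit R5 -> on_hand[A=21 B=38 C=22 D=24] avail[A=21 B=38 C=22 D=24] open={}
Step 11: reserve R6 D 8 -> on_hand[A=21 B=38 C=22 D=24] avail[A=21 B=38 C=22 D=16] open={R6}
Step 12: commit R6 -> on_hand[A=21 B=38 C=22 D=16] avail[A=21 B=38 C=22 D=16] open={}
Step 13: reserve R7 C 2 -> on_hand[A=21 B=38 C=22 D=16] avail[A=21 B=38 C=20 D=16] open={R7}
Step 14: reserve R8 C 4 -> on_hand[A=21 B=38 C=22 D=16] avail[A=21 B=38 C=16 D=16] open={R7,R8}
Step 15: reserve R9 D 1 -> on_hand[A=21 B=38 C=22 D=16] avail[A=21 B=38 C=16 D=15] open={R7,R8,R9}
Step 16: commit R7 -> on_hand[A=21 B=38 C=20 D=16] avail[A=21 B=38 C=16 D=15] open={R8,R9}
Step 17: reserve R10 D 3 -> on_hand[A=21 B=38 C=20 D=16] avail[A=21 B=38 C=16 D=12] open={R10,R8,R9}
Step 18: reserve R11 A 3 -> on_hand[A=21 B=38 C=20 D=16] avail[A=18 B=38 C=16 D=12] open={R10,R11,R8,R9}
Step 19: commit R8 -> on_hand[A=21 B=38 C=16 D=16] avail[A=18 B=38 C=16 D=12] open={R10,R11,R9}
Step 20: commit R9 -> on_hand[A=21 B=38 C=16 D=15] avail[A=18 B=38 C=16 D=12] open={R10,R11}
Step 21: cancel R11 -> on_hand[A=21 B=38 C=16 D=15] avail[A=21 B=38 C=16 D=12] open={R10}
Step 22: reserve R12 A 2 -> on_hand[A=21 B=38 C=16 D=15] avail[A=19 B=38 C=16 D=12] open={R10,R12}
Step 23: reserve R13 B 2 -> on_hand[A=21 B=38 C=16 D=15] avail[A=19 B=36 C=16 D=12] open={R10,R12,R13}

Answer: A: 19
B: 36
C: 16
D: 12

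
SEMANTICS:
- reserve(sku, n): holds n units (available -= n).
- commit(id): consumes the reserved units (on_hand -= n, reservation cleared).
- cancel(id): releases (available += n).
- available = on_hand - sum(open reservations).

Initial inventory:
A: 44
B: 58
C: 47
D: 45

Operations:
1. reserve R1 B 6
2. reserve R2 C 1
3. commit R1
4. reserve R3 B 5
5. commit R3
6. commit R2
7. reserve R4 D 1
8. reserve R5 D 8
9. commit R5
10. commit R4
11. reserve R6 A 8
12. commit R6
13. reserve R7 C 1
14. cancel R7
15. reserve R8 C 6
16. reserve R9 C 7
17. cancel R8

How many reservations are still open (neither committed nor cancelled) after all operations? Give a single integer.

Step 1: reserve R1 B 6 -> on_hand[A=44 B=58 C=47 D=45] avail[A=44 B=52 C=47 D=45] open={R1}
Step 2: reserve R2 C 1 -> on_hand[A=44 B=58 C=47 D=45] avail[A=44 B=52 C=46 D=45] open={R1,R2}
Step 3: commit R1 -> on_hand[A=44 B=52 C=47 D=45] avail[A=44 B=52 C=46 D=45] open={R2}
Step 4: reserve R3 B 5 -> on_hand[A=44 B=52 C=47 D=45] avail[A=44 B=47 C=46 D=45] open={R2,R3}
Step 5: commit R3 -> on_hand[A=44 B=47 C=47 D=45] avail[A=44 B=47 C=46 D=45] open={R2}
Step 6: commit R2 -> on_hand[A=44 B=47 C=46 D=45] avail[A=44 B=47 C=46 D=45] open={}
Step 7: reserve R4 D 1 -> on_hand[A=44 B=47 C=46 D=45] avail[A=44 B=47 C=46 D=44] open={R4}
Step 8: reserve R5 D 8 -> on_hand[A=44 B=47 C=46 D=45] avail[A=44 B=47 C=46 D=36] open={R4,R5}
Step 9: commit R5 -> on_hand[A=44 B=47 C=46 D=37] avail[A=44 B=47 C=46 D=36] open={R4}
Step 10: commit R4 -> on_hand[A=44 B=47 C=46 D=36] avail[A=44 B=47 C=46 D=36] open={}
Step 11: reserve R6 A 8 -> on_hand[A=44 B=47 C=46 D=36] avail[A=36 B=47 C=46 D=36] open={R6}
Step 12: commit R6 -> on_hand[A=36 B=47 C=46 D=36] avail[A=36 B=47 C=46 D=36] open={}
Step 13: reserve R7 C 1 -> on_hand[A=36 B=47 C=46 D=36] avail[A=36 B=47 C=45 D=36] open={R7}
Step 14: cancel R7 -> on_hand[A=36 B=47 C=46 D=36] avail[A=36 B=47 C=46 D=36] open={}
Step 15: reserve R8 C 6 -> on_hand[A=36 B=47 C=46 D=36] avail[A=36 B=47 C=40 D=36] open={R8}
Step 16: reserve R9 C 7 -> on_hand[A=36 B=47 C=46 D=36] avail[A=36 B=47 C=33 D=36] open={R8,R9}
Step 17: cancel R8 -> on_hand[A=36 B=47 C=46 D=36] avail[A=36 B=47 C=39 D=36] open={R9}
Open reservations: ['R9'] -> 1

Answer: 1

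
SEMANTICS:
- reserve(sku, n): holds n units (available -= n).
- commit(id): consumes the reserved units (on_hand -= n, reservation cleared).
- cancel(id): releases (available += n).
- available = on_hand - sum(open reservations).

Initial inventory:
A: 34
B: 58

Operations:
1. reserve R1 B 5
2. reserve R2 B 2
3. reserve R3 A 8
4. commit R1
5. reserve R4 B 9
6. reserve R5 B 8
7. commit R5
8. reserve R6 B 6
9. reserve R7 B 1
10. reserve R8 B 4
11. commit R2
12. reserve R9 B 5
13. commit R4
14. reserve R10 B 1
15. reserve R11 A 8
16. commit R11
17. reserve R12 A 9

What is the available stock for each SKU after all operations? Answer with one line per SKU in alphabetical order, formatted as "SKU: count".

Step 1: reserve R1 B 5 -> on_hand[A=34 B=58] avail[A=34 B=53] open={R1}
Step 2: reserve R2 B 2 -> on_hand[A=34 B=58] avail[A=34 B=51] open={R1,R2}
Step 3: reserve R3 A 8 -> on_hand[A=34 B=58] avail[A=26 B=51] open={R1,R2,R3}
Step 4: commit R1 -> on_hand[A=34 B=53] avail[A=26 B=51] open={R2,R3}
Step 5: reserve R4 B 9 -> on_hand[A=34 B=53] avail[A=26 B=42] open={R2,R3,R4}
Step 6: reserve R5 B 8 -> on_hand[A=34 B=53] avail[A=26 B=34] open={R2,R3,R4,R5}
Step 7: commit R5 -> on_hand[A=34 B=45] avail[A=26 B=34] open={R2,R3,R4}
Step 8: reserve R6 B 6 -> on_hand[A=34 B=45] avail[A=26 B=28] open={R2,R3,R4,R6}
Step 9: reserve R7 B 1 -> on_hand[A=34 B=45] avail[A=26 B=27] open={R2,R3,R4,R6,R7}
Step 10: reserve R8 B 4 -> on_hand[A=34 B=45] avail[A=26 B=23] open={R2,R3,R4,R6,R7,R8}
Step 11: commit R2 -> on_hand[A=34 B=43] avail[A=26 B=23] open={R3,R4,R6,R7,R8}
Step 12: reserve R9 B 5 -> on_hand[A=34 B=43] avail[A=26 B=18] open={R3,R4,R6,R7,R8,R9}
Step 13: commit R4 -> on_hand[A=34 B=34] avail[A=26 B=18] open={R3,R6,R7,R8,R9}
Step 14: reserve R10 B 1 -> on_hand[A=34 B=34] avail[A=26 B=17] open={R10,R3,R6,R7,R8,R9}
Step 15: reserve R11 A 8 -> on_hand[A=34 B=34] avail[A=18 B=17] open={R10,R11,R3,R6,R7,R8,R9}
Step 16: commit R11 -> on_hand[A=26 B=34] avail[A=18 B=17] open={R10,R3,R6,R7,R8,R9}
Step 17: reserve R12 A 9 -> on_hand[A=26 B=34] avail[A=9 B=17] open={R10,R12,R3,R6,R7,R8,R9}

Answer: A: 9
B: 17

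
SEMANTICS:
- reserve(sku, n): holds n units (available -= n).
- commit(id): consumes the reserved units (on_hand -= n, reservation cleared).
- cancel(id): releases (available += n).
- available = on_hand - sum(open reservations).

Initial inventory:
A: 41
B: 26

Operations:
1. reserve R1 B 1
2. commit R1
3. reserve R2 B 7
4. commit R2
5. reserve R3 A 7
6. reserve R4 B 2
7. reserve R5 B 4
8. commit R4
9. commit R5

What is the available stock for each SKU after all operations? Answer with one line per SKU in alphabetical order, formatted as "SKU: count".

Answer: A: 34
B: 12

Derivation:
Step 1: reserve R1 B 1 -> on_hand[A=41 B=26] avail[A=41 B=25] open={R1}
Step 2: commit R1 -> on_hand[A=41 B=25] avail[A=41 B=25] open={}
Step 3: reserve R2 B 7 -> on_hand[A=41 B=25] avail[A=41 B=18] open={R2}
Step 4: commit R2 -> on_hand[A=41 B=18] avail[A=41 B=18] open={}
Step 5: reserve R3 A 7 -> on_hand[A=41 B=18] avail[A=34 B=18] open={R3}
Step 6: reserve R4 B 2 -> on_hand[A=41 B=18] avail[A=34 B=16] open={R3,R4}
Step 7: reserve R5 B 4 -> on_hand[A=41 B=18] avail[A=34 B=12] open={R3,R4,R5}
Step 8: commit R4 -> on_hand[A=41 B=16] avail[A=34 B=12] open={R3,R5}
Step 9: commit R5 -> on_hand[A=41 B=12] avail[A=34 B=12] open={R3}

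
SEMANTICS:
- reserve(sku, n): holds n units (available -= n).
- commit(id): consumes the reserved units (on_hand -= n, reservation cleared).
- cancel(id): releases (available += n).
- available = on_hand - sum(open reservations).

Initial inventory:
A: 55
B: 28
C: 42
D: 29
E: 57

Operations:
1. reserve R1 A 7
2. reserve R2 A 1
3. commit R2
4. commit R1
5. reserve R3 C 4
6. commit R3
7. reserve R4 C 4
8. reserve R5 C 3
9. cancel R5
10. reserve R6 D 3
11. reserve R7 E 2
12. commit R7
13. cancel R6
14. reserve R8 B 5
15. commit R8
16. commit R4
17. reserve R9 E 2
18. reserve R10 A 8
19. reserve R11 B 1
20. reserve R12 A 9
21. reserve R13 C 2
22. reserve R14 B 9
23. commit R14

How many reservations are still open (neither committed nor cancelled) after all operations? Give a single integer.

Answer: 5

Derivation:
Step 1: reserve R1 A 7 -> on_hand[A=55 B=28 C=42 D=29 E=57] avail[A=48 B=28 C=42 D=29 E=57] open={R1}
Step 2: reserve R2 A 1 -> on_hand[A=55 B=28 C=42 D=29 E=57] avail[A=47 B=28 C=42 D=29 E=57] open={R1,R2}
Step 3: commit R2 -> on_hand[A=54 B=28 C=42 D=29 E=57] avail[A=47 B=28 C=42 D=29 E=57] open={R1}
Step 4: commit R1 -> on_hand[A=47 B=28 C=42 D=29 E=57] avail[A=47 B=28 C=42 D=29 E=57] open={}
Step 5: reserve R3 C 4 -> on_hand[A=47 B=28 C=42 D=29 E=57] avail[A=47 B=28 C=38 D=29 E=57] open={R3}
Step 6: commit R3 -> on_hand[A=47 B=28 C=38 D=29 E=57] avail[A=47 B=28 C=38 D=29 E=57] open={}
Step 7: reserve R4 C 4 -> on_hand[A=47 B=28 C=38 D=29 E=57] avail[A=47 B=28 C=34 D=29 E=57] open={R4}
Step 8: reserve R5 C 3 -> on_hand[A=47 B=28 C=38 D=29 E=57] avail[A=47 B=28 C=31 D=29 E=57] open={R4,R5}
Step 9: cancel R5 -> on_hand[A=47 B=28 C=38 D=29 E=57] avail[A=47 B=28 C=34 D=29 E=57] open={R4}
Step 10: reserve R6 D 3 -> on_hand[A=47 B=28 C=38 D=29 E=57] avail[A=47 B=28 C=34 D=26 E=57] open={R4,R6}
Step 11: reserve R7 E 2 -> on_hand[A=47 B=28 C=38 D=29 E=57] avail[A=47 B=28 C=34 D=26 E=55] open={R4,R6,R7}
Step 12: commit R7 -> on_hand[A=47 B=28 C=38 D=29 E=55] avail[A=47 B=28 C=34 D=26 E=55] open={R4,R6}
Step 13: cancel R6 -> on_hand[A=47 B=28 C=38 D=29 E=55] avail[A=47 B=28 C=34 D=29 E=55] open={R4}
Step 14: reserve R8 B 5 -> on_hand[A=47 B=28 C=38 D=29 E=55] avail[A=47 B=23 C=34 D=29 E=55] open={R4,R8}
Step 15: commit R8 -> on_hand[A=47 B=23 C=38 D=29 E=55] avail[A=47 B=23 C=34 D=29 E=55] open={R4}
Step 16: commit R4 -> on_hand[A=47 B=23 C=34 D=29 E=55] avail[A=47 B=23 C=34 D=29 E=55] open={}
Step 17: reserve R9 E 2 -> on_hand[A=47 B=23 C=34 D=29 E=55] avail[A=47 B=23 C=34 D=29 E=53] open={R9}
Step 18: reserve R10 A 8 -> on_hand[A=47 B=23 C=34 D=29 E=55] avail[A=39 B=23 C=34 D=29 E=53] open={R10,R9}
Step 19: reserve R11 B 1 -> on_hand[A=47 B=23 C=34 D=29 E=55] avail[A=39 B=22 C=34 D=29 E=53] open={R10,R11,R9}
Step 20: reserve R12 A 9 -> on_hand[A=47 B=23 C=34 D=29 E=55] avail[A=30 B=22 C=34 D=29 E=53] open={R10,R11,R12,R9}
Step 21: reserve R13 C 2 -> on_hand[A=47 B=23 C=34 D=29 E=55] avail[A=30 B=22 C=32 D=29 E=53] open={R10,R11,R12,R13,R9}
Step 22: reserve R14 B 9 -> on_hand[A=47 B=23 C=34 D=29 E=55] avail[A=30 B=13 C=32 D=29 E=53] open={R10,R11,R12,R13,R14,R9}
Step 23: commit R14 -> on_hand[A=47 B=14 C=34 D=29 E=55] avail[A=30 B=13 C=32 D=29 E=53] open={R10,R11,R12,R13,R9}
Open reservations: ['R10', 'R11', 'R12', 'R13', 'R9'] -> 5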